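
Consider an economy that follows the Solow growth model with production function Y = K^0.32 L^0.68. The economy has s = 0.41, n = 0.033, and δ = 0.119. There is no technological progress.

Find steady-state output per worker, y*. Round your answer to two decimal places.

y* ≈ 1.60

In steady state, investment equals break-even investment: s·k^α = (n + δ)·k.
Dividing both sides by k: k^(1−α) = s / (n + δ).
k^0.68 = 0.41 / (0.033 + 0.119) = 0.41 / 0.152 = 2.6974
k* = 2.6974^(1/0.68) ≈ 4.3027
y* = (k*)^α = 4.3027^0.32 ≈ 1.5951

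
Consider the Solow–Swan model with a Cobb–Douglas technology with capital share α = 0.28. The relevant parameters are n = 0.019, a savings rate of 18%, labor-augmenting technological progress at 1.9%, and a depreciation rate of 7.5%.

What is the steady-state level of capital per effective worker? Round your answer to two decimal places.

At the steady state, Δk = 0, so s·k^α = (n + g + δ)·k.
Dividing both sides by k: k^(1−α) = s / (n + g + δ).
k^0.72 = 0.18 / (0.019 + 0.019 + 0.075) = 0.18 / 0.113 = 1.5929
k* = 1.5929^(1/0.72) ≈ 1.9091

k* = 1.91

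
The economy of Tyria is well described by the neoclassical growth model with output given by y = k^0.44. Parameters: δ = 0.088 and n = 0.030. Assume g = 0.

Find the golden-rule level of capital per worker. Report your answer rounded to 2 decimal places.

The golden rule sets f'(k) = n + δ, i.e. α·k^(α−1) = n + δ.
So k^(1−α) = α / (n + δ) = 0.44 / 0.118 = 3.7288.
k_gold = 3.7288^(1/0.56) ≈ 10.4872

k_gold ≈ 10.49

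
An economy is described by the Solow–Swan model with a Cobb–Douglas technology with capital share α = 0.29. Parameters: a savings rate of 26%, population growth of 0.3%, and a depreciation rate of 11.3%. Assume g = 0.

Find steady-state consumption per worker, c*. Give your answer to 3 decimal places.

In steady state, investment equals break-even investment: s·k^α = (n + δ)·k.
Dividing both sides by k: k^(1−α) = s / (n + δ).
k^0.71 = 0.26 / (0.003 + 0.113) = 0.26 / 0.116 = 2.2414
k* = 2.2414^(1/0.71) ≈ 3.1167
y* = (k*)^α = 3.1167^0.29 ≈ 1.3905
c* = (1 − s)·y* = (1 − 0.26) × 1.3905 ≈ 1.0290

c* ≈ 1.029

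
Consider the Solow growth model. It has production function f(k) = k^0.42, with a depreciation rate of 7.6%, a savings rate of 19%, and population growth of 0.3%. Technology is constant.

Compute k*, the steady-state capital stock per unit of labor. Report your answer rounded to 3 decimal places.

k* = 4.541

At the steady state, Δk = 0, so s·k^α = (n + δ)·k.
Dividing both sides by k: k^(1−α) = s / (n + δ).
k^0.58 = 0.19 / (0.003 + 0.076) = 0.19 / 0.079 = 2.4051
k* = 2.4051^(1/0.58) ≈ 4.5407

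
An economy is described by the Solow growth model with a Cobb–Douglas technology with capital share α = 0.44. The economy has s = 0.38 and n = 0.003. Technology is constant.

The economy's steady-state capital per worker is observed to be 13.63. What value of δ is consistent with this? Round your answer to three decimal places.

δ ≈ 0.085

Steady state requires s·f(k) = (n + δ)·k, i.e. s·k^α = (n + δ)·k.
So s / (n + δ) = (k*)^(1−α) = 13.63^0.56 = 4.3183.
Therefore n + δ = s / 4.3183 = 0.38 / 4.3183 = 0.0880, so δ = 0.0880 − 0.003 = 0.0850.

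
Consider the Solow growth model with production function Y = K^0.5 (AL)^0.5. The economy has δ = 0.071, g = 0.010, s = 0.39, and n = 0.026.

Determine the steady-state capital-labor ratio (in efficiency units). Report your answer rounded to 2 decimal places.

k* ≈ 13.29

At the steady state, Δk = 0, so s·k^α = (n + g + δ)·k.
Rearranging, k^(1−α) = s / (n + g + δ).
k^0.5 = 0.39 / (0.026 + 0.010 + 0.071) = 0.39 / 0.107 = 3.6449
k* = 3.6449^(1/0.5) ≈ 13.2853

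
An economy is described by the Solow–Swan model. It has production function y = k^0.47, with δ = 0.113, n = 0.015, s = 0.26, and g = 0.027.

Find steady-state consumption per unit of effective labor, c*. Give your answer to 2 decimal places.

Steady state requires s·f(k) = (n + g + δ)·k, i.e. s·k^α = (n + g + δ)·k.
Dividing both sides by k: k^(1−α) = s / (n + g + δ).
k^0.53 = 0.26 / (0.015 + 0.027 + 0.113) = 0.26 / 0.155 = 1.6774
k* = 1.6774^(1/0.53) ≈ 2.6536
y* = (k*)^α = 2.6536^0.47 ≈ 1.5820
c* = (1 − s)·y* = (1 − 0.26) × 1.5820 ≈ 1.1707

c* ≈ 1.17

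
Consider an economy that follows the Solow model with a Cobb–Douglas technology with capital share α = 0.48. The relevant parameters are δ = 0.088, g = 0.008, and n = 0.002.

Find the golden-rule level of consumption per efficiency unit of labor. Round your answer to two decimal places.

c_gold ≈ 2.25

At the golden rule, f'(k) = n + g + δ, so α·k^(α−1) = n + g + δ and k_gold = (α/(n + g + δ))^(1/(1−α)).
k_gold = (0.48/0.098)^(1/0.52) = 4.8980^1.9231 ≈ 21.2312
c_gold = f(k_gold) − (n + g + δ)·k_gold = 4.3346 − 0.098×21.2312 ≈ 2.2539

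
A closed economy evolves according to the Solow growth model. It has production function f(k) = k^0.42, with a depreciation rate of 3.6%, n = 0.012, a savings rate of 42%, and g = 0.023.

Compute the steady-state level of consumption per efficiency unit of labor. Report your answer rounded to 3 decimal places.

c* = 2.101

Steady state requires s·f(k) = (n + g + δ)·k, i.e. s·k^α = (n + g + δ)·k.
Rearranging, k^(1−α) = s / (n + g + δ).
k^0.58 = 0.42 / (0.012 + 0.023 + 0.036) = 0.42 / 0.071 = 5.9155
k* = 5.9155^(1/0.58) ≈ 21.4299
y* = (k*)^α = 21.4299^0.42 ≈ 3.6227
c* = (1 − s)·y* = (1 − 0.42) × 3.6227 ≈ 2.1012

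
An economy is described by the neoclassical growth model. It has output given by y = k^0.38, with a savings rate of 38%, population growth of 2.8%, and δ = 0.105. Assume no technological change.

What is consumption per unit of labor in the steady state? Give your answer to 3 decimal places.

Steady state requires s·f(k) = (n + δ)·k, i.e. s·k^α = (n + δ)·k.
Rearranging, k^(1−α) = s / (n + δ).
k^0.62 = 0.38 / (0.028 + 0.105) = 0.38 / 0.133 = 2.8571
k* = 2.8571^(1/0.62) ≈ 5.4371
y* = (k*)^α = 5.4371^0.38 ≈ 1.9030
c* = (1 − s)·y* = (1 − 0.38) × 1.9030 ≈ 1.1799

c* = 1.180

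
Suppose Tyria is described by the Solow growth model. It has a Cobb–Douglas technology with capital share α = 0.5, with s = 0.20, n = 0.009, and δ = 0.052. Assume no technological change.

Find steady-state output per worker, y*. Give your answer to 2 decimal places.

y* ≈ 3.28

In steady state, investment equals break-even investment: s·k^α = (n + δ)·k.
Dividing both sides by k: k^(1−α) = s / (n + δ).
k^0.5 = 0.20 / (0.009 + 0.052) = 0.20 / 0.061 = 3.2787
k* = 3.2787^(1/0.5) ≈ 10.7499
y* = (k*)^α = 10.7499^0.5 ≈ 3.2787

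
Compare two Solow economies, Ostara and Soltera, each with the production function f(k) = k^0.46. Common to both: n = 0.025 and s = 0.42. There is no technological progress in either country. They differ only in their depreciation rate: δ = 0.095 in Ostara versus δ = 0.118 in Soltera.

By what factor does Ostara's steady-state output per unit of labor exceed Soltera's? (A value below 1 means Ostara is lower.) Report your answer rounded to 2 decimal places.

Steady-state y* = [s/(n + δ)]^(α/(1−α)), so the ratio is [ (s_O/(n + δ)_O) / (s_S/(n + δ)_S) ]^0.8519.
s_O/(n + δ)_O = 0.42/0.120 = 3.5000; s_S/(n + δ)_S = 0.42/0.143 = 2.9371.
Ratio = (3.5000/2.9371)^0.8519 = 1.1917^0.8519 ≈ 1.1611

ratio ≈ 1.16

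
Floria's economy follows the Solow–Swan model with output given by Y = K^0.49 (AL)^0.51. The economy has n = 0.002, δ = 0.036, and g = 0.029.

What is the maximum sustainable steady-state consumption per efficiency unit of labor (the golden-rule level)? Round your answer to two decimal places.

At the golden rule, f'(k) = n + g + δ, so α·k^(α−1) = n + g + δ and k_gold = (α/(n + g + δ))^(1/(1−α)).
k_gold = (0.49/0.067)^(1/0.51) = 7.3134^1.9608 ≈ 49.4727
c_gold = f(k_gold) − (n + g + δ)·k_gold = 6.7646 − 0.067×49.4727 ≈ 3.4499

c_gold ≈ 3.45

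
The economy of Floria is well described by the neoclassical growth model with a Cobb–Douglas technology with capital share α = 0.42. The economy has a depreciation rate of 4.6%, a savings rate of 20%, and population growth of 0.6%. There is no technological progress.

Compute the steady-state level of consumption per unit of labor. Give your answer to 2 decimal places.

c* = 2.12

At the steady state, Δk = 0, so s·k^α = (n + δ)·k.
Dividing both sides by k: k^(1−α) = s / (n + δ).
k^0.58 = 0.20 / (0.006 + 0.046) = 0.20 / 0.052 = 3.8462
k* = 3.8462^(1/0.58) ≈ 10.2018
y* = (k*)^α = 10.2018^0.42 ≈ 2.6524
c* = (1 − s)·y* = (1 − 0.20) × 2.6524 ≈ 2.1219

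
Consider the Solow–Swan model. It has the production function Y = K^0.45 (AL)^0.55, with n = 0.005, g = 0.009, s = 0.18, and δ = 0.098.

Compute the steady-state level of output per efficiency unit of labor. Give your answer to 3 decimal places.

y* = 1.474

At the steady state, Δk = 0, so s·k^α = (n + g + δ)·k.
Rearranging, k^(1−α) = s / (n + g + δ).
k^0.55 = 0.18 / (0.005 + 0.009 + 0.098) = 0.18 / 0.112 = 1.6071
k* = 1.6071^(1/0.55) ≈ 2.3693
y* = (k*)^α = 2.3693^0.45 ≈ 1.4743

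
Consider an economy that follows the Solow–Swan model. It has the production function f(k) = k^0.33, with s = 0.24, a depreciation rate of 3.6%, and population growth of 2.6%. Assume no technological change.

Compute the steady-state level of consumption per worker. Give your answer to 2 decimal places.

c* = 1.48

Steady state requires s·f(k) = (n + δ)·k, i.e. s·k^α = (n + δ)·k.
Rearranging, k^(1−α) = s / (n + δ).
k^0.67 = 0.24 / (0.026 + 0.036) = 0.24 / 0.062 = 3.8710
k* = 3.8710^(1/0.67) ≈ 7.5396
y* = (k*)^α = 7.5396^0.33 ≈ 1.9477
c* = (1 − s)·y* = (1 − 0.24) × 1.9477 ≈ 1.4803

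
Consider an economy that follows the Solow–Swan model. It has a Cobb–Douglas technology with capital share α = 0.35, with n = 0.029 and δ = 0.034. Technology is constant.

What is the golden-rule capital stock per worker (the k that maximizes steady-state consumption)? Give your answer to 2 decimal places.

k_gold ≈ 13.99

The golden rule sets f'(k) = n + δ, i.e. α·k^(α−1) = n + δ.
So k^(1−α) = α / (n + δ) = 0.35 / 0.063 = 5.5556.
k_gold = 5.5556^(1/0.65) ≈ 13.9875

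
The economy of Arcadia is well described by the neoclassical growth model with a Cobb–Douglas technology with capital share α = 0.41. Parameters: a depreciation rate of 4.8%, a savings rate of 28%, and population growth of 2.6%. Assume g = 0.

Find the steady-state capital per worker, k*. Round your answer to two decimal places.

k* = 9.54

In steady state, investment equals break-even investment: s·k^α = (n + δ)·k.
Dividing both sides by k: k^(1−α) = s / (n + δ).
k^0.59 = 0.28 / (0.026 + 0.048) = 0.28 / 0.074 = 3.7838
k* = 3.7838^(1/0.59) ≈ 9.5398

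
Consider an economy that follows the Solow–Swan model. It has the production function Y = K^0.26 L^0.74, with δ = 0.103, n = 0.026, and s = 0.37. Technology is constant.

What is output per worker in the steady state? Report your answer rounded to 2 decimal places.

y* = 1.45

At the steady state, Δk = 0, so s·k^α = (n + δ)·k.
Rearranging, k^(1−α) = s / (n + δ).
k^0.74 = 0.37 / (0.026 + 0.103) = 0.37 / 0.129 = 2.8682
k* = 2.8682^(1/0.74) ≈ 4.1533
y* = (k*)^α = 4.1533^0.26 ≈ 1.4480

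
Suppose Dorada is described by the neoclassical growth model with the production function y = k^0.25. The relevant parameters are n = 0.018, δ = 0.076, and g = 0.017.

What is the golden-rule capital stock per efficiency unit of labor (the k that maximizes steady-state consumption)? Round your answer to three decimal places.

k_gold ≈ 2.952

The golden rule sets f'(k) = n + g + δ, i.e. α·k^(α−1) = n + g + δ.
So k^(1−α) = α / (n + g + δ) = 0.25 / 0.111 = 2.2523.
k_gold = 2.2523^(1/0.75) ≈ 2.9524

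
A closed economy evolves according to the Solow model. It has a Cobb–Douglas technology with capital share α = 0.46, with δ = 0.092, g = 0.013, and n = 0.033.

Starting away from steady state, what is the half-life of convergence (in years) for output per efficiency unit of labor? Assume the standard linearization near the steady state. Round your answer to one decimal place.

t_½ ≈ 9.3 years

Near the steady state the convergence rate is λ = (1 − α)(n + g + δ).
λ = (1 − 0.46) × 0.138 = 0.54 × 0.138 = 0.07452
Half-life = ln 2 / λ = 0.6931 / 0.07452 ≈ 9.30 years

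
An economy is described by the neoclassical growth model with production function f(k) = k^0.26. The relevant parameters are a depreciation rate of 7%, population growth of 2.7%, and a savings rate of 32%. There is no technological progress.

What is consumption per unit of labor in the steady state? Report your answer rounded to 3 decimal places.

At the steady state, Δk = 0, so s·k^α = (n + δ)·k.
Rearranging, k^(1−α) = s / (n + δ).
k^0.74 = 0.32 / (0.027 + 0.070) = 0.32 / 0.097 = 3.2990
k* = 3.2990^(1/0.74) ≈ 5.0178
y* = (k*)^α = 5.0178^0.26 ≈ 1.5210
c* = (1 − s)·y* = (1 − 0.32) × 1.5210 ≈ 1.0343

c* = 1.034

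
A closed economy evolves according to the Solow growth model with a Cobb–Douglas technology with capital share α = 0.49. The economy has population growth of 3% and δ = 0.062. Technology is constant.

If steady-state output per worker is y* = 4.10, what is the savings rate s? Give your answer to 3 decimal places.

s ≈ 0.400

Steady state requires s·f(k) = (n + δ)·k, i.e. s·k^α = (n + δ)·k.
Since y* = [s/(n + δ)]^(α/(1−α)), we have s/(n + δ) = (y*)^((1−α)/α) = 4.10^1.0408 = 4.3430.
Therefore s = 4.3430 × (n + δ) = 4.3430 × 0.092 = 0.3996.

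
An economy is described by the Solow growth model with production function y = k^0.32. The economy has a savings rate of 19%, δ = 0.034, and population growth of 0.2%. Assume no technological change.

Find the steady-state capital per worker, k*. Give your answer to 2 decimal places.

In steady state, investment equals break-even investment: s·k^α = (n + δ)·k.
Rearranging, k^(1−α) = s / (n + δ).
k^0.68 = 0.19 / (0.002 + 0.034) = 0.19 / 0.036 = 5.2778
k* = 5.2778^(1/0.68) ≈ 11.5460

k* = 11.55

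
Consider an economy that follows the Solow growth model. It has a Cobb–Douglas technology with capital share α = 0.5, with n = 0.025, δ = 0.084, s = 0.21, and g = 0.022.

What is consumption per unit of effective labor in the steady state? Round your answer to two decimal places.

c* = 1.27

At the steady state, Δk = 0, so s·k^α = (n + g + δ)·k.
Dividing both sides by k: k^(1−α) = s / (n + g + δ).
k^0.5 = 0.21 / (0.025 + 0.022 + 0.084) = 0.21 / 0.131 = 1.6031
k* = 1.6031^(1/0.5) ≈ 2.5699
y* = (k*)^α = 2.5699^0.5 ≈ 1.6031
c* = (1 − s)·y* = (1 − 0.21) × 1.6031 ≈ 1.2664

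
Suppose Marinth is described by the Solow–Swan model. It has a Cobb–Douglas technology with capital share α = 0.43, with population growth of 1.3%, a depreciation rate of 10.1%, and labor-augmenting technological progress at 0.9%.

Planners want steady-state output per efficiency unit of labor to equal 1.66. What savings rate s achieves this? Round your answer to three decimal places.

Steady state requires s·f(k) = (n + g + δ)·k, i.e. s·k^α = (n + g + δ)·k.
Since y* = [s/(n + g + δ)]^(α/(1−α)), we have s/(n + g + δ) = (y*)^((1−α)/α) = 1.66^1.3256 = 1.9578.
Therefore s = 1.9578 × (n + g + δ) = 1.9578 × 0.123 = 0.2408.

s ≈ 0.241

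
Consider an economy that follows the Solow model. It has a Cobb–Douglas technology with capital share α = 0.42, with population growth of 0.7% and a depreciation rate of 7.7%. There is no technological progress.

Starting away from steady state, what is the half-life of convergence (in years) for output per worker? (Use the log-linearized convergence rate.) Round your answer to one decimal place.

Near the steady state the convergence rate is λ = (1 − α)(n + δ).
λ = (1 − 0.42) × 0.084 = 0.58 × 0.084 = 0.04872
Half-life = ln 2 / λ = 0.6931 / 0.04872 ≈ 14.23 years

about 14.2 years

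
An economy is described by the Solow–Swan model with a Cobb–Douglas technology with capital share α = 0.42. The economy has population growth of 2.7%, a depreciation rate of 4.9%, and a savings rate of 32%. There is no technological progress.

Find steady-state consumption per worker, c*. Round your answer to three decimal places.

c* = 1.926

At the steady state, Δk = 0, so s·k^α = (n + δ)·k.
Rearranging, k^(1−α) = s / (n + δ).
k^0.58 = 0.32 / (0.027 + 0.049) = 0.32 / 0.076 = 4.2105
k* = 4.2105^(1/0.58) ≈ 11.9244
y* = (k*)^α = 11.9244^0.42 ≈ 2.8321
c* = (1 − s)·y* = (1 − 0.32) × 2.8321 ≈ 1.9258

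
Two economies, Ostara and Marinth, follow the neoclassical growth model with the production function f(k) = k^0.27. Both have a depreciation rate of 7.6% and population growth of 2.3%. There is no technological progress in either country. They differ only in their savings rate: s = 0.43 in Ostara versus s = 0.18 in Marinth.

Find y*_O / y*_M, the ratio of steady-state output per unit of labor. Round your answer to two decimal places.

Steady-state y* = [s/(n + δ)]^(α/(1−α)), so the ratio is [ (s_O/(n + δ)_O) / (s_M/(n + δ)_M) ]^0.3699.
s_O/(n + δ)_O = 0.43/0.099 = 4.3434; s_M/(n + δ)_M = 0.18/0.099 = 1.8182.
Ratio = (4.3434/1.8182)^0.3699 = 2.3888^0.3699 ≈ 1.3800

ratio ≈ 1.38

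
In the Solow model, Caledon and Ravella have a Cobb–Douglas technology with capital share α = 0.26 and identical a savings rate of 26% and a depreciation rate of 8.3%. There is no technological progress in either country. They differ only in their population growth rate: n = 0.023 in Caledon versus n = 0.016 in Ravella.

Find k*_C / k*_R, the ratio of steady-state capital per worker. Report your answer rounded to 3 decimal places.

Steady-state k* = [s/(n + δ)]^(1/(1−α)), so the ratio is [ (s_C/(n + δ)_C) / (s_R/(n + δ)_R) ]^1.3514.
s_C/(n + δ)_C = 0.26/0.106 = 2.4528; s_R/(n + δ)_R = 0.26/0.099 = 2.6263.
Ratio = (2.4528/2.6263)^1.3514 = 0.9339^1.3514 ≈ 0.9117

k*_C / k*_R ≈ 0.912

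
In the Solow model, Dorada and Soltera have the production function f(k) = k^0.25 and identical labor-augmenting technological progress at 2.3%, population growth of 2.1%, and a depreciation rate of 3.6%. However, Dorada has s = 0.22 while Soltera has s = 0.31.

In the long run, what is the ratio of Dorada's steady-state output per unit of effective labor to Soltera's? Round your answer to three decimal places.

y*_D / y*_S ≈ 0.892

Steady-state y* = [s/(n + g + δ)]^(α/(1−α)), so the ratio is [ (s_D/(n + g + δ)_D) / (s_S/(n + g + δ)_S) ]^0.3333.
s_D/(n + g + δ)_D = 0.22/0.080 = 2.7500; s_S/(n + g + δ)_S = 0.31/0.080 = 3.8750.
Ratio = (2.7500/3.8750)^0.3333 = 0.7097^0.3333 ≈ 0.8920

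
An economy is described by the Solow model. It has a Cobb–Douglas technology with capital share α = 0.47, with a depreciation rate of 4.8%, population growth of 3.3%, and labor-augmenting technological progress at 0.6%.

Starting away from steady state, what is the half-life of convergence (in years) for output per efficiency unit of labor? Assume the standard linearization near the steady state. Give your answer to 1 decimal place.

Near the steady state the convergence rate is λ = (1 − α)(n + g + δ).
λ = (1 − 0.47) × 0.087 = 0.53 × 0.087 = 0.04611
Half-life = ln 2 / λ = 0.6931 / 0.04611 ≈ 15.03 years

half-life ≈ 15.0 years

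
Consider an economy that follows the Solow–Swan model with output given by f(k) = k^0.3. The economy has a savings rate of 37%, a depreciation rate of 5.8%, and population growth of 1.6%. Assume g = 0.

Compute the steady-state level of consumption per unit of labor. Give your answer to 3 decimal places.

c* = 1.256

At the steady state, Δk = 0, so s·k^α = (n + δ)·k.
Rearranging, k^(1−α) = s / (n + δ).
k^0.7 = 0.37 / (0.016 + 0.058) = 0.37 / 0.074 = 5.0000
k* = 5.0000^(1/0.7) ≈ 9.9662
y* = (k*)^α = 9.9662^0.3 ≈ 1.9932
c* = (1 − s)·y* = (1 − 0.37) × 1.9932 ≈ 1.2557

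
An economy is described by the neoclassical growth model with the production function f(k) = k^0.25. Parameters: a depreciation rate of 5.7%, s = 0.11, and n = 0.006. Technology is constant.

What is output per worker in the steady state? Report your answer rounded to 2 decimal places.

Steady state requires s·f(k) = (n + δ)·k, i.e. s·k^α = (n + δ)·k.
Dividing both sides by k: k^(1−α) = s / (n + δ).
k^0.75 = 0.11 / (0.006 + 0.057) = 0.11 / 0.063 = 1.7460
k* = 1.7460^(1/0.75) ≈ 2.1024
y* = (k*)^α = 2.1024^0.25 ≈ 1.2041

y* = 1.20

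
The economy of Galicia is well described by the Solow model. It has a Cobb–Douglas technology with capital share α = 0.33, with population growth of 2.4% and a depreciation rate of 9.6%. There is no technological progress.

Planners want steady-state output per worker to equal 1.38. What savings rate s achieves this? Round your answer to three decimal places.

s ≈ 0.231

In steady state, investment equals break-even investment: s·k^α = (n + δ)·k.
Since y* = [s/(n + δ)]^(α/(1−α)), we have s/(n + δ) = (y*)^((1−α)/α) = 1.38^2.0303 = 1.9231.
Therefore s = 1.9231 × (n + δ) = 1.9231 × 0.120 = 0.2308.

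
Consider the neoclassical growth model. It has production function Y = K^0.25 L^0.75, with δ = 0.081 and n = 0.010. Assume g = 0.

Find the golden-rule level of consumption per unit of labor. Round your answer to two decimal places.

c_gold ≈ 1.05

At the golden rule, f'(k) = n + δ, so α·k^(α−1) = n + δ and k_gold = (α/(n + δ))^(1/(1−α)).
k_gold = (0.25/0.091)^(1/0.75) = 2.7473^1.3333 ≈ 3.8476
c_gold = f(k_gold) − (n + δ)·k_gold = 1.4005 − 0.091×3.8476 ≈ 1.0504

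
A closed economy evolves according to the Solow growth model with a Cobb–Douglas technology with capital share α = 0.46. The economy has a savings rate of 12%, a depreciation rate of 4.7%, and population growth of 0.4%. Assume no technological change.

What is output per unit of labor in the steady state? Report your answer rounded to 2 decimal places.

Steady state requires s·f(k) = (n + δ)·k, i.e. s·k^α = (n + δ)·k.
Dividing both sides by k: k^(1−α) = s / (n + δ).
k^0.54 = 0.12 / (0.004 + 0.047) = 0.12 / 0.051 = 2.3529
k* = 2.3529^(1/0.54) ≈ 4.8770
y* = (k*)^α = 4.8770^0.46 ≈ 2.0728

y* = 2.07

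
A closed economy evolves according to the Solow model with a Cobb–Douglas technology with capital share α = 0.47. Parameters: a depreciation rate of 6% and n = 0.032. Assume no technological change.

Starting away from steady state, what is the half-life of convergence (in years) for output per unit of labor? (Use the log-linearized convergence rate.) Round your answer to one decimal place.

Near the steady state the convergence rate is λ = (1 − α)(n + δ).
λ = (1 − 0.47) × 0.092 = 0.53 × 0.092 = 0.04876
Half-life = ln 2 / λ = 0.6931 / 0.04876 ≈ 14.21 years

half-life ≈ 14.2 years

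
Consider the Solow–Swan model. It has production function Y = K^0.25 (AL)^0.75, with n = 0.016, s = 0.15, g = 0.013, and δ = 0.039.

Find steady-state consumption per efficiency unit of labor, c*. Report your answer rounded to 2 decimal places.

Steady state requires s·f(k) = (n + g + δ)·k, i.e. s·k^α = (n + g + δ)·k.
Dividing both sides by k: k^(1−α) = s / (n + g + δ).
k^0.75 = 0.15 / (0.016 + 0.013 + 0.039) = 0.15 / 0.068 = 2.2059
k* = 2.2059^(1/0.75) ≈ 2.8715
y* = (k*)^α = 2.8715^0.25 ≈ 1.3017
c* = (1 − s)·y* = (1 − 0.15) × 1.3017 ≈ 1.1064

c* ≈ 1.11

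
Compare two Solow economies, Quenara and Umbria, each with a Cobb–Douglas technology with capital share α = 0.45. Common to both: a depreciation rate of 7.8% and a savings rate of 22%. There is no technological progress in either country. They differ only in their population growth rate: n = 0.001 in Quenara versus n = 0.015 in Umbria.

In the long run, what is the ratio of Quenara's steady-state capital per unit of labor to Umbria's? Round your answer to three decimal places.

ratio ≈ 1.345

Steady-state k* = [s/(n + δ)]^(1/(1−α)), so the ratio is [ (s_Q/(n + δ)_Q) / (s_U/(n + δ)_U) ]^1.8182.
s_Q/(n + δ)_Q = 0.22/0.079 = 2.7848; s_U/(n + δ)_U = 0.22/0.093 = 2.3656.
Ratio = (2.7848/2.3656)^1.8182 = 1.1772^1.8182 ≈ 1.3453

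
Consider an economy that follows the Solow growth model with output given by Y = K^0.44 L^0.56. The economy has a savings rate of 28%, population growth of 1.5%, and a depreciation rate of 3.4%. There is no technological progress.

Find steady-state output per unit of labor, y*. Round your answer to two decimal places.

y* ≈ 3.93

Steady state requires s·f(k) = (n + δ)·k, i.e. s·k^α = (n + δ)·k.
Rearranging, k^(1−α) = s / (n + δ).
k^0.56 = 0.28 / (0.015 + 0.034) = 0.28 / 0.049 = 5.7143
k* = 5.7143^(1/0.56) ≈ 22.4760
y* = (k*)^α = 22.4760^0.44 ≈ 3.9333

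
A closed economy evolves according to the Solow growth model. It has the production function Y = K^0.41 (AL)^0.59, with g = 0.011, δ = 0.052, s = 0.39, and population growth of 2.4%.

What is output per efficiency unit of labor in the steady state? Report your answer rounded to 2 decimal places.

y* = 2.84

At the steady state, Δk = 0, so s·k^α = (n + g + δ)·k.
Rearranging, k^(1−α) = s / (n + g + δ).
k^0.59 = 0.39 / (0.024 + 0.011 + 0.052) = 0.39 / 0.087 = 4.4828
k* = 4.4828^(1/0.59) ≈ 12.7151
y* = (k*)^α = 12.7151^0.41 ≈ 2.8364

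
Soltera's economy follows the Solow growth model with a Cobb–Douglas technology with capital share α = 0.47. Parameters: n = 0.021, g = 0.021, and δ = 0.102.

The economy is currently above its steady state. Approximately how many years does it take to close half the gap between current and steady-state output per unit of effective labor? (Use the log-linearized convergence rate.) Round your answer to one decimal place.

Near the steady state the convergence rate is λ = (1 − α)(n + g + δ).
λ = (1 − 0.47) × 0.144 = 0.53 × 0.144 = 0.07632
Half-life = ln 2 / λ = 0.6931 / 0.07632 ≈ 9.08 years

about 9.1 years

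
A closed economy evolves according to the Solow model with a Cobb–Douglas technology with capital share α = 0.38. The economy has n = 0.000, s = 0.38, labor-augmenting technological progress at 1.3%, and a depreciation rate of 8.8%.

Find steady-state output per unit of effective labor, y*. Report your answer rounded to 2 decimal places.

y* ≈ 2.25

In steady state, investment equals break-even investment: s·k^α = (n + g + δ)·k.
Dividing both sides by k: k^(1−α) = s / (n + g + δ).
k^0.62 = 0.38 / (0.000 + 0.013 + 0.088) = 0.38 / 0.101 = 3.7624
k* = 3.7624^(1/0.62) ≈ 8.4756
y* = (k*)^α = 8.4756^0.38 ≈ 2.2527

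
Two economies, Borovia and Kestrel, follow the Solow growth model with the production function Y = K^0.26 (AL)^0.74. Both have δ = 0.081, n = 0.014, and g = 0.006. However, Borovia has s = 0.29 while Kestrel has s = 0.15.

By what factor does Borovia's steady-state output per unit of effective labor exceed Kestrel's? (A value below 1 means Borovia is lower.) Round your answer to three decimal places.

Steady-state y* = [s/(n + g + δ)]^(α/(1−α)), so the ratio is [ (s_B/(n + g + δ)_B) / (s_K/(n + g + δ)_K) ]^0.3514.
s_B/(n + g + δ)_B = 0.29/0.101 = 2.8713; s_K/(n + g + δ)_K = 0.15/0.101 = 1.4851.
Ratio = (2.8713/1.4851)^0.3514 = 1.9334^0.3514 ≈ 1.2607

ratio ≈ 1.261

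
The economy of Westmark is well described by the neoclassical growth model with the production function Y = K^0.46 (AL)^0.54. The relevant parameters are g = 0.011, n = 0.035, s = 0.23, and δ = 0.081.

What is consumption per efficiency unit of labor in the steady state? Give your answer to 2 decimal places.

c* = 1.28

Steady state requires s·f(k) = (n + g + δ)·k, i.e. s·k^α = (n + g + δ)·k.
Dividing both sides by k: k^(1−α) = s / (n + g + δ).
k^0.54 = 0.23 / (0.035 + 0.011 + 0.081) = 0.23 / 0.127 = 1.8110
k* = 1.8110^(1/0.54) ≈ 3.0035
y* = (k*)^α = 3.0035^0.46 ≈ 1.6585
c* = (1 − s)·y* = (1 − 0.23) × 1.6585 ≈ 1.2770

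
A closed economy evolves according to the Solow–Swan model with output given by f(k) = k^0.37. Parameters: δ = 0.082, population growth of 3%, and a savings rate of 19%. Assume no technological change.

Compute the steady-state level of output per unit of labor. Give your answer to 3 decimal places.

In steady state, investment equals break-even investment: s·k^α = (n + δ)·k.
Rearranging, k^(1−α) = s / (n + δ).
k^0.63 = 0.19 / (0.030 + 0.082) = 0.19 / 0.112 = 1.6964
k* = 1.6964^(1/0.63) ≈ 2.3138
y* = (k*)^α = 2.3138^0.37 ≈ 1.3640

y* ≈ 1.364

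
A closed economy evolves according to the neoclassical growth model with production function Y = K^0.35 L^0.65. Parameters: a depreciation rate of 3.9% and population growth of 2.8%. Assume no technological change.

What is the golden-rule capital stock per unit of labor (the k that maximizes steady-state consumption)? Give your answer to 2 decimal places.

k_gold ≈ 12.72

The golden rule sets f'(k) = n + δ, i.e. α·k^(α−1) = n + δ.
So k^(1−α) = α / (n + δ) = 0.35 / 0.067 = 5.2239.
k_gold = 5.2239^(1/0.65) ≈ 12.7235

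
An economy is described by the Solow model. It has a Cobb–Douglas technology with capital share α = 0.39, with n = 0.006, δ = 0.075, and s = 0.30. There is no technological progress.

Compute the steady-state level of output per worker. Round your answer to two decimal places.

y* ≈ 2.31

At the steady state, Δk = 0, so s·k^α = (n + δ)·k.
Rearranging, k^(1−α) = s / (n + δ).
k^0.61 = 0.30 / (0.006 + 0.075) = 0.30 / 0.081 = 3.7037
k* = 3.7037^(1/0.61) ≈ 8.5544
y* = (k*)^α = 8.5544^0.39 ≈ 2.3097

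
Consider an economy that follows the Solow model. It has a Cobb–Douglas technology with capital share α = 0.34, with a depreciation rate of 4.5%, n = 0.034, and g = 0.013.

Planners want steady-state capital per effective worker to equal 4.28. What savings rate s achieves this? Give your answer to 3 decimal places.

s ≈ 0.240

At the steady state, Δk = 0, so s·k^α = (n + g + δ)·k.
So s / (n + g + δ) = (k*)^(1−α) = 4.28^0.66 = 2.6107.
Therefore s = 2.6107 × (n + g + δ) = 2.6107 × 0.092 = 0.2402.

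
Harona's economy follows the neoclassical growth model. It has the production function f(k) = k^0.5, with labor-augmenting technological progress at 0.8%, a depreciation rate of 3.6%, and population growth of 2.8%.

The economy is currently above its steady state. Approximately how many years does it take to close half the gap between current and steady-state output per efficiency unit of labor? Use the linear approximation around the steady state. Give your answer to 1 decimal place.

half-life ≈ 19.3 years

Near the steady state the convergence rate is λ = (1 − α)(n + g + δ).
λ = (1 − 0.5) × 0.072 = 0.5 × 0.072 = 0.0360
Half-life = ln 2 / λ = 0.6931 / 0.0360 ≈ 19.25 years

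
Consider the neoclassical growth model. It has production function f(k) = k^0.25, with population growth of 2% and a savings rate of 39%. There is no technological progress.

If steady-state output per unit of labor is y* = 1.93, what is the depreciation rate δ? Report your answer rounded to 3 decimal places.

δ ≈ 0.034

At the steady state, Δk = 0, so s·k^α = (n + δ)·k.
Since y* = [s/(n + δ)]^(α/(1−α)), we have s/(n + δ) = (y*)^((1−α)/α) = 1.93^3 = 7.1891.
Therefore n + δ = s / 7.1891 = 0.39 / 7.1891 = 0.0542, so δ = 0.0542 − 0.020 = 0.0342.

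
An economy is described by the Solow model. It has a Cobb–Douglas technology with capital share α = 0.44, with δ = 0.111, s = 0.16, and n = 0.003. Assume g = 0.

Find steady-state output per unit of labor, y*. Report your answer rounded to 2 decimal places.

y* = 1.31

In steady state, investment equals break-even investment: s·k^α = (n + δ)·k.
Dividing both sides by k: k^(1−α) = s / (n + δ).
k^0.56 = 0.16 / (0.003 + 0.111) = 0.16 / 0.114 = 1.4035
k* = 1.4035^(1/0.56) ≈ 1.8318
y* = (k*)^α = 1.8318^0.44 ≈ 1.3052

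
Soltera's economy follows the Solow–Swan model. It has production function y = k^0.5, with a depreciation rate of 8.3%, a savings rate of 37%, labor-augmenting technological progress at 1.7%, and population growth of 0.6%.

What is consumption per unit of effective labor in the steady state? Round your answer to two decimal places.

At the steady state, Δk = 0, so s·k^α = (n + g + δ)·k.
Rearranging, k^(1−α) = s / (n + g + δ).
k^0.5 = 0.37 / (0.006 + 0.017 + 0.083) = 0.37 / 0.106 = 3.4906
k* = 3.4906^(1/0.5) ≈ 12.1843
y* = (k*)^α = 12.1843^0.5 ≈ 3.4906
c* = (1 − s)·y* = (1 − 0.37) × 3.4906 ≈ 2.1991

c* ≈ 2.20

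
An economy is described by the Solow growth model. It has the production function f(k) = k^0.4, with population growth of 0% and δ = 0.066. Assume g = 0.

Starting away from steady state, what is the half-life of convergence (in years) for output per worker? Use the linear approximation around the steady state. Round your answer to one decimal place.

about 17.5 years

Near the steady state the convergence rate is λ = (1 − α)(n + δ).
λ = (1 − 0.4) × 0.066 = 0.6 × 0.066 = 0.0396
Half-life = ln 2 / λ = 0.6931 / 0.0396 ≈ 17.50 years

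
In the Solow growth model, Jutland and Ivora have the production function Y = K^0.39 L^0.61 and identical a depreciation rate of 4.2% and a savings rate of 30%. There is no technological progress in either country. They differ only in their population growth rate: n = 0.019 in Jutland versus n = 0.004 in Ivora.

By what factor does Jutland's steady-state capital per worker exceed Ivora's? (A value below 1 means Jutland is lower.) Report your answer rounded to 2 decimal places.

Steady-state k* = [s/(n + δ)]^(1/(1−α)), so the ratio is [ (s_J/(n + δ)_J) / (s_I/(n + δ)_I) ]^1.6393.
s_J/(n + δ)_J = 0.30/0.061 = 4.9180; s_I/(n + δ)_I = 0.30/0.046 = 6.5217.
Ratio = (4.9180/6.5217)^1.6393 = 0.7541^1.6393 ≈ 0.6296

k*_J / k*_I ≈ 0.63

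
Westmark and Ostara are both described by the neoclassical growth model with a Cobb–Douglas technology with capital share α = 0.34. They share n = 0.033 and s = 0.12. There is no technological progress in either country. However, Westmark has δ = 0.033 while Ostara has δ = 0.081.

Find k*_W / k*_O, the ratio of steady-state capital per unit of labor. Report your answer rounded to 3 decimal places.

k*_W / k*_O ≈ 2.289

Steady-state k* = [s/(n + δ)]^(1/(1−α)), so the ratio is [ (s_W/(n + δ)_W) / (s_O/(n + δ)_O) ]^1.5152.
s_W/(n + δ)_W = 0.12/0.066 = 1.8182; s_O/(n + δ)_O = 0.12/0.114 = 1.0526.
Ratio = (1.8182/1.0526)^1.5152 = 1.7273^1.5152 ≈ 2.2891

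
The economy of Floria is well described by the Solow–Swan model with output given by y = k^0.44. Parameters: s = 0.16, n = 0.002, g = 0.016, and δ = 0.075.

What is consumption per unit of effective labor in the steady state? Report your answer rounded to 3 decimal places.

In steady state, investment equals break-even investment: s·k^α = (n + g + δ)·k.
Dividing both sides by k: k^(1−α) = s / (n + g + δ).
k^0.56 = 0.16 / (0.002 + 0.016 + 0.075) = 0.16 / 0.093 = 1.7204
k* = 1.7204^(1/0.56) ≈ 2.6349
y* = (k*)^α = 2.6349^0.44 ≈ 1.5316
c* = (1 − s)·y* = (1 − 0.16) × 1.5316 ≈ 1.2865

c* = 1.287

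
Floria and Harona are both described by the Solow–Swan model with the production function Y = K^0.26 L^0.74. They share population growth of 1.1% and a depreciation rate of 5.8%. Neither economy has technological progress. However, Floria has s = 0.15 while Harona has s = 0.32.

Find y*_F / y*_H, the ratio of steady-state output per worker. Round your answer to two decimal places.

Steady-state y* = [s/(n + δ)]^(α/(1−α)), so the ratio is [ (s_F/(n + δ)_F) / (s_H/(n + δ)_H) ]^0.3514.
s_F/(n + δ)_F = 0.15/0.069 = 2.1739; s_H/(n + δ)_H = 0.32/0.069 = 4.6377.
Ratio = (2.1739/4.6377)^0.3514 = 0.4687^0.3514 ≈ 0.7662

y*_F / y*_H ≈ 0.77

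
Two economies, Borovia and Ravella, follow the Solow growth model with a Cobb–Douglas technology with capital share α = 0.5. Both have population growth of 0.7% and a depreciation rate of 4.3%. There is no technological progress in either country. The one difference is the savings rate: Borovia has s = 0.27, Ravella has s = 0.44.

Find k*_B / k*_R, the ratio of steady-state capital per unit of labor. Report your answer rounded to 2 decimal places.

Steady-state k* = [s/(n + δ)]^(1/(1−α)), so the ratio is [ (s_B/(n + δ)_B) / (s_R/(n + δ)_R) ]^2.
s_B/(n + δ)_B = 0.27/0.050 = 5.4000; s_R/(n + δ)_R = 0.44/0.050 = 8.8000.
Ratio = (5.4000/8.8000)^2 = 0.6136^2 ≈ 0.3765

k*_B / k*_R ≈ 0.38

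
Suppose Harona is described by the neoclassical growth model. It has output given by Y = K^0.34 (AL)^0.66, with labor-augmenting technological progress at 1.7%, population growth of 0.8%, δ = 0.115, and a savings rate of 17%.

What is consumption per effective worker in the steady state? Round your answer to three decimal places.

c* ≈ 0.917

In steady state, investment equals break-even investment: s·k^α = (n + g + δ)·k.
Rearranging, k^(1−α) = s / (n + g + δ).
k^0.66 = 0.17 / (0.008 + 0.017 + 0.115) = 0.17 / 0.140 = 1.2143
k* = 1.2143^(1/0.66) ≈ 1.3420
y* = (k*)^α = 1.3420^0.34 ≈ 1.1052
c* = (1 − s)·y* = (1 − 0.17) × 1.1052 ≈ 0.9173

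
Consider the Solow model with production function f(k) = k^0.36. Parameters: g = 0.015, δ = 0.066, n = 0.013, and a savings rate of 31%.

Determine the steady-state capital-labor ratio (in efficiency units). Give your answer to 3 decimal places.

Steady state requires s·f(k) = (n + g + δ)·k, i.e. s·k^α = (n + g + δ)·k.
Rearranging, k^(1−α) = s / (n + g + δ).
k^0.64 = 0.31 / (0.013 + 0.015 + 0.066) = 0.31 / 0.094 = 3.2979
k* = 3.2979^(1/0.64) ≈ 6.4528

k* = 6.453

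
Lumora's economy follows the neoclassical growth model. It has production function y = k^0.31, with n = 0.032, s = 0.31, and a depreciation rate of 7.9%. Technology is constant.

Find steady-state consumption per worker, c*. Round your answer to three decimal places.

c* = 1.095

At the steady state, Δk = 0, so s·k^α = (n + δ)·k.
Rearranging, k^(1−α) = s / (n + δ).
k^0.69 = 0.31 / (0.032 + 0.079) = 0.31 / 0.111 = 2.7928
k* = 2.7928^(1/0.69) ≈ 4.4303
y* = (k*)^α = 4.4303^0.31 ≈ 1.5863
c* = (1 − s)·y* = (1 − 0.31) × 1.5863 ≈ 1.0945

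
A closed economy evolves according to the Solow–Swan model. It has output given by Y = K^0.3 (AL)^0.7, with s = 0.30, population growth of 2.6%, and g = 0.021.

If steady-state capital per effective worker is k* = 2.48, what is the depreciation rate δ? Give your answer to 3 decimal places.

Steady state requires s·f(k) = (n + g + δ)·k, i.e. s·k^α = (n + g + δ)·k.
So s / (n + g + δ) = (k*)^(1−α) = 2.48^0.7 = 1.8885.
Therefore n + g + δ = s / 1.8885 = 0.30 / 1.8885 = 0.1589, so δ = 0.1589 − 0.047 = 0.1119.

δ ≈ 0.112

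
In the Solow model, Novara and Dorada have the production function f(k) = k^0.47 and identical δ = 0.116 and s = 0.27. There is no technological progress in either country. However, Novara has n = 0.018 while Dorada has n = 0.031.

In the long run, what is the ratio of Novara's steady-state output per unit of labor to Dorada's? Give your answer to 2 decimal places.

y*_N / y*_D ≈ 1.09

Steady-state y* = [s/(n + δ)]^(α/(1−α)), so the ratio is [ (s_N/(n + δ)_N) / (s_D/(n + δ)_D) ]^0.8868.
s_N/(n + δ)_N = 0.27/0.134 = 2.0149; s_D/(n + δ)_D = 0.27/0.147 = 1.8367.
Ratio = (2.0149/1.8367)^0.8868 = 1.0970^0.8868 ≈ 1.0856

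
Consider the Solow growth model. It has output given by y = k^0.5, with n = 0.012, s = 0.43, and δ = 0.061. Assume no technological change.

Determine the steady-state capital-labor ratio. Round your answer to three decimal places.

Steady state requires s·f(k) = (n + δ)·k, i.e. s·k^α = (n + δ)·k.
Dividing both sides by k: k^(1−α) = s / (n + δ).
k^0.5 = 0.43 / (0.012 + 0.061) = 0.43 / 0.073 = 5.8904
k* = 5.8904^(1/0.5) ≈ 34.6968

k* = 34.697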